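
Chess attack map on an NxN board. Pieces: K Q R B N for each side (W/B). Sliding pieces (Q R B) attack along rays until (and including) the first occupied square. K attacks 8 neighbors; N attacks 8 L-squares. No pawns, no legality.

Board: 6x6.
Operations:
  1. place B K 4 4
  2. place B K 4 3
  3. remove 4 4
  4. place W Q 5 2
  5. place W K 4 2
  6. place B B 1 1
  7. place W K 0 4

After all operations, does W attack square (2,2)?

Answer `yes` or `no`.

Answer: no

Derivation:
Op 1: place BK@(4,4)
Op 2: place BK@(4,3)
Op 3: remove (4,4)
Op 4: place WQ@(5,2)
Op 5: place WK@(4,2)
Op 6: place BB@(1,1)
Op 7: place WK@(0,4)
Per-piece attacks for W:
  WK@(0,4): attacks (0,5) (0,3) (1,4) (1,5) (1,3)
  WK@(4,2): attacks (4,3) (4,1) (5,2) (3,2) (5,3) (5,1) (3,3) (3,1)
  WQ@(5,2): attacks (5,3) (5,4) (5,5) (5,1) (5,0) (4,2) (4,3) (4,1) (3,0) [ray(-1,0) blocked at (4,2); ray(-1,1) blocked at (4,3)]
W attacks (2,2): no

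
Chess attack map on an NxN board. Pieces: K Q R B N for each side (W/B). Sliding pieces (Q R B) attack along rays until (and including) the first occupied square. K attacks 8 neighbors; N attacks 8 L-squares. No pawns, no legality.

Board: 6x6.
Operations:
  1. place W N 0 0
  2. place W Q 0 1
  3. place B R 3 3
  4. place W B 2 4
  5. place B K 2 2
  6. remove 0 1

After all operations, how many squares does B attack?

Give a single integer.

Answer: 14

Derivation:
Op 1: place WN@(0,0)
Op 2: place WQ@(0,1)
Op 3: place BR@(3,3)
Op 4: place WB@(2,4)
Op 5: place BK@(2,2)
Op 6: remove (0,1)
Per-piece attacks for B:
  BK@(2,2): attacks (2,3) (2,1) (3,2) (1,2) (3,3) (3,1) (1,3) (1,1)
  BR@(3,3): attacks (3,4) (3,5) (3,2) (3,1) (3,0) (4,3) (5,3) (2,3) (1,3) (0,3)
Union (14 distinct): (0,3) (1,1) (1,2) (1,3) (2,1) (2,3) (3,0) (3,1) (3,2) (3,3) (3,4) (3,5) (4,3) (5,3)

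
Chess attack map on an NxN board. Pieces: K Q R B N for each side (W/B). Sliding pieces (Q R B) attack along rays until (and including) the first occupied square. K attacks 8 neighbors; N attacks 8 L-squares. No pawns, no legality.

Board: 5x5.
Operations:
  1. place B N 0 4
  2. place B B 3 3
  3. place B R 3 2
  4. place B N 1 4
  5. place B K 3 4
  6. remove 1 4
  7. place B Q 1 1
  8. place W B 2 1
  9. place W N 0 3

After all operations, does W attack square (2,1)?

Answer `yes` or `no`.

Op 1: place BN@(0,4)
Op 2: place BB@(3,3)
Op 3: place BR@(3,2)
Op 4: place BN@(1,4)
Op 5: place BK@(3,4)
Op 6: remove (1,4)
Op 7: place BQ@(1,1)
Op 8: place WB@(2,1)
Op 9: place WN@(0,3)
Per-piece attacks for W:
  WN@(0,3): attacks (2,4) (1,1) (2,2)
  WB@(2,1): attacks (3,2) (3,0) (1,2) (0,3) (1,0) [ray(1,1) blocked at (3,2); ray(-1,1) blocked at (0,3)]
W attacks (2,1): no

Answer: no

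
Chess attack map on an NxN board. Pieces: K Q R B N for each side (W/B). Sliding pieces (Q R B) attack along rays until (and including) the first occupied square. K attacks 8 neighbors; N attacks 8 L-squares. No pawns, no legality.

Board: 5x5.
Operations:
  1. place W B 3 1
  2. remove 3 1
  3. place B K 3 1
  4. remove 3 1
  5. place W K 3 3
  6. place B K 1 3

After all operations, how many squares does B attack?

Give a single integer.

Op 1: place WB@(3,1)
Op 2: remove (3,1)
Op 3: place BK@(3,1)
Op 4: remove (3,1)
Op 5: place WK@(3,3)
Op 6: place BK@(1,3)
Per-piece attacks for B:
  BK@(1,3): attacks (1,4) (1,2) (2,3) (0,3) (2,4) (2,2) (0,4) (0,2)
Union (8 distinct): (0,2) (0,3) (0,4) (1,2) (1,4) (2,2) (2,3) (2,4)

Answer: 8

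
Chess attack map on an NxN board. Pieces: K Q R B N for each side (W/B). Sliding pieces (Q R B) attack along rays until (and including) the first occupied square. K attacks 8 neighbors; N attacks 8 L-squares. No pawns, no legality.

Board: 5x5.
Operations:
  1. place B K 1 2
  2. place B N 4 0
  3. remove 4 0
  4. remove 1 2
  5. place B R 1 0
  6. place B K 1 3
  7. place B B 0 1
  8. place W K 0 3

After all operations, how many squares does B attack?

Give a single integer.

Answer: 16

Derivation:
Op 1: place BK@(1,2)
Op 2: place BN@(4,0)
Op 3: remove (4,0)
Op 4: remove (1,2)
Op 5: place BR@(1,0)
Op 6: place BK@(1,3)
Op 7: place BB@(0,1)
Op 8: place WK@(0,3)
Per-piece attacks for B:
  BB@(0,1): attacks (1,2) (2,3) (3,4) (1,0) [ray(1,-1) blocked at (1,0)]
  BR@(1,0): attacks (1,1) (1,2) (1,3) (2,0) (3,0) (4,0) (0,0) [ray(0,1) blocked at (1,3)]
  BK@(1,3): attacks (1,4) (1,2) (2,3) (0,3) (2,4) (2,2) (0,4) (0,2)
Union (16 distinct): (0,0) (0,2) (0,3) (0,4) (1,0) (1,1) (1,2) (1,3) (1,4) (2,0) (2,2) (2,3) (2,4) (3,0) (3,4) (4,0)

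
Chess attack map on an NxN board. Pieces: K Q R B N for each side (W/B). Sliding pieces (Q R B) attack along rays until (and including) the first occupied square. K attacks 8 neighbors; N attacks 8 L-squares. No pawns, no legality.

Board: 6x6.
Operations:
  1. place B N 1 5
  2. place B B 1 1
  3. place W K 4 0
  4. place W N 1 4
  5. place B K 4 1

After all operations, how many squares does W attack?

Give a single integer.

Op 1: place BN@(1,5)
Op 2: place BB@(1,1)
Op 3: place WK@(4,0)
Op 4: place WN@(1,4)
Op 5: place BK@(4,1)
Per-piece attacks for W:
  WN@(1,4): attacks (3,5) (2,2) (3,3) (0,2)
  WK@(4,0): attacks (4,1) (5,0) (3,0) (5,1) (3,1)
Union (9 distinct): (0,2) (2,2) (3,0) (3,1) (3,3) (3,5) (4,1) (5,0) (5,1)

Answer: 9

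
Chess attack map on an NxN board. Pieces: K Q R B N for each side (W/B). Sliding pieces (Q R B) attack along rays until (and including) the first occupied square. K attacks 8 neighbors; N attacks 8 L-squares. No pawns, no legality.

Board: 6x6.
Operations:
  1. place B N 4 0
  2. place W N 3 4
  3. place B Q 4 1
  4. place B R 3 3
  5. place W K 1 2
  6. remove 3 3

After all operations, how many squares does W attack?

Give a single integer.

Answer: 12

Derivation:
Op 1: place BN@(4,0)
Op 2: place WN@(3,4)
Op 3: place BQ@(4,1)
Op 4: place BR@(3,3)
Op 5: place WK@(1,2)
Op 6: remove (3,3)
Per-piece attacks for W:
  WK@(1,2): attacks (1,3) (1,1) (2,2) (0,2) (2,3) (2,1) (0,3) (0,1)
  WN@(3,4): attacks (5,5) (1,5) (4,2) (5,3) (2,2) (1,3)
Union (12 distinct): (0,1) (0,2) (0,3) (1,1) (1,3) (1,5) (2,1) (2,2) (2,3) (4,2) (5,3) (5,5)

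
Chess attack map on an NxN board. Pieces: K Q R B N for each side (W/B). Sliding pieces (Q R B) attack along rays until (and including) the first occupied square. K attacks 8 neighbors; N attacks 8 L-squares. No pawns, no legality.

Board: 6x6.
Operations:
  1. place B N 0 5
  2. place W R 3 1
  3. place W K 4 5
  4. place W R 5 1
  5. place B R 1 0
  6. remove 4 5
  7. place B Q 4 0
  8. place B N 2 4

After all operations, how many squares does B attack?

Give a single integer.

Op 1: place BN@(0,5)
Op 2: place WR@(3,1)
Op 3: place WK@(4,5)
Op 4: place WR@(5,1)
Op 5: place BR@(1,0)
Op 6: remove (4,5)
Op 7: place BQ@(4,0)
Op 8: place BN@(2,4)
Per-piece attacks for B:
  BN@(0,5): attacks (1,3) (2,4)
  BR@(1,0): attacks (1,1) (1,2) (1,3) (1,4) (1,5) (2,0) (3,0) (4,0) (0,0) [ray(1,0) blocked at (4,0)]
  BN@(2,4): attacks (4,5) (0,5) (3,2) (4,3) (1,2) (0,3)
  BQ@(4,0): attacks (4,1) (4,2) (4,3) (4,4) (4,5) (5,0) (3,0) (2,0) (1,0) (5,1) (3,1) [ray(-1,0) blocked at (1,0); ray(1,1) blocked at (5,1); ray(-1,1) blocked at (3,1)]
Union (22 distinct): (0,0) (0,3) (0,5) (1,0) (1,1) (1,2) (1,3) (1,4) (1,5) (2,0) (2,4) (3,0) (3,1) (3,2) (4,0) (4,1) (4,2) (4,3) (4,4) (4,5) (5,0) (5,1)

Answer: 22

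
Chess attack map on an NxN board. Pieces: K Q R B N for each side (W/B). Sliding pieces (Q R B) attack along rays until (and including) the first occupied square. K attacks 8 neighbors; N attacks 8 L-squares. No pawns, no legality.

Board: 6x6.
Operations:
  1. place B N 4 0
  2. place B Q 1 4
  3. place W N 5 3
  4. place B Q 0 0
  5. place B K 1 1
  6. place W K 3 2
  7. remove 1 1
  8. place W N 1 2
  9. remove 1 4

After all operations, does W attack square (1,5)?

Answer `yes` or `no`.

Op 1: place BN@(4,0)
Op 2: place BQ@(1,4)
Op 3: place WN@(5,3)
Op 4: place BQ@(0,0)
Op 5: place BK@(1,1)
Op 6: place WK@(3,2)
Op 7: remove (1,1)
Op 8: place WN@(1,2)
Op 9: remove (1,4)
Per-piece attacks for W:
  WN@(1,2): attacks (2,4) (3,3) (0,4) (2,0) (3,1) (0,0)
  WK@(3,2): attacks (3,3) (3,1) (4,2) (2,2) (4,3) (4,1) (2,3) (2,1)
  WN@(5,3): attacks (4,5) (3,4) (4,1) (3,2)
W attacks (1,5): no

Answer: no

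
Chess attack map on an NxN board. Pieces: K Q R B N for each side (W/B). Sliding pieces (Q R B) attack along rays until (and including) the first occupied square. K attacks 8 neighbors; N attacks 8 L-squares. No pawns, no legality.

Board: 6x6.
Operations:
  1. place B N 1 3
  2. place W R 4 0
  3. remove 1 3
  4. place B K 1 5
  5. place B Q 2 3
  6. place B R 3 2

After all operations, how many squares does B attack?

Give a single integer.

Op 1: place BN@(1,3)
Op 2: place WR@(4,0)
Op 3: remove (1,3)
Op 4: place BK@(1,5)
Op 5: place BQ@(2,3)
Op 6: place BR@(3,2)
Per-piece attacks for B:
  BK@(1,5): attacks (1,4) (2,5) (0,5) (2,4) (0,4)
  BQ@(2,3): attacks (2,4) (2,5) (2,2) (2,1) (2,0) (3,3) (4,3) (5,3) (1,3) (0,3) (3,4) (4,5) (3,2) (1,4) (0,5) (1,2) (0,1) [ray(1,-1) blocked at (3,2)]
  BR@(3,2): attacks (3,3) (3,4) (3,5) (3,1) (3,0) (4,2) (5,2) (2,2) (1,2) (0,2)
Union (24 distinct): (0,1) (0,2) (0,3) (0,4) (0,5) (1,2) (1,3) (1,4) (2,0) (2,1) (2,2) (2,4) (2,5) (3,0) (3,1) (3,2) (3,3) (3,4) (3,5) (4,2) (4,3) (4,5) (5,2) (5,3)

Answer: 24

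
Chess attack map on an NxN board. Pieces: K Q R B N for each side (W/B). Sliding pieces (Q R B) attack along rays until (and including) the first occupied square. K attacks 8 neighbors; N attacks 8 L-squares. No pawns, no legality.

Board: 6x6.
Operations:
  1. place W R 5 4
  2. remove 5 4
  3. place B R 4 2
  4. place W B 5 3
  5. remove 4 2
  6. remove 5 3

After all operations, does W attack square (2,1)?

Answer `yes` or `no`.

Answer: no

Derivation:
Op 1: place WR@(5,4)
Op 2: remove (5,4)
Op 3: place BR@(4,2)
Op 4: place WB@(5,3)
Op 5: remove (4,2)
Op 6: remove (5,3)
Per-piece attacks for W:
W attacks (2,1): no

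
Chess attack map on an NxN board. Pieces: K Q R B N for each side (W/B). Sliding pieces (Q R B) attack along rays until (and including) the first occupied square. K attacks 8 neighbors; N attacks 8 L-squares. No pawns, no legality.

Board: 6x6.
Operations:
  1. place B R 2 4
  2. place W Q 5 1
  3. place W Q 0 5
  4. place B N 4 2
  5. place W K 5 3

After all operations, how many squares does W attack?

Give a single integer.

Answer: 25

Derivation:
Op 1: place BR@(2,4)
Op 2: place WQ@(5,1)
Op 3: place WQ@(0,5)
Op 4: place BN@(4,2)
Op 5: place WK@(5,3)
Per-piece attacks for W:
  WQ@(0,5): attacks (0,4) (0,3) (0,2) (0,1) (0,0) (1,5) (2,5) (3,5) (4,5) (5,5) (1,4) (2,3) (3,2) (4,1) (5,0)
  WQ@(5,1): attacks (5,2) (5,3) (5,0) (4,1) (3,1) (2,1) (1,1) (0,1) (4,2) (4,0) [ray(0,1) blocked at (5,3); ray(-1,1) blocked at (4,2)]
  WK@(5,3): attacks (5,4) (5,2) (4,3) (4,4) (4,2)
Union (25 distinct): (0,0) (0,1) (0,2) (0,3) (0,4) (1,1) (1,4) (1,5) (2,1) (2,3) (2,5) (3,1) (3,2) (3,5) (4,0) (4,1) (4,2) (4,3) (4,4) (4,5) (5,0) (5,2) (5,3) (5,4) (5,5)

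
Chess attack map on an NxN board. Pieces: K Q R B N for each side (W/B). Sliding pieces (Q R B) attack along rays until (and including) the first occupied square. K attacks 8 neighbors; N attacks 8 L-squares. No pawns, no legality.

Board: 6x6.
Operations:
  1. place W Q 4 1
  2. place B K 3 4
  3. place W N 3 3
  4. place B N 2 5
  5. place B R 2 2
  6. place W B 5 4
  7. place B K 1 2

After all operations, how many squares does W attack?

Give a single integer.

Op 1: place WQ@(4,1)
Op 2: place BK@(3,4)
Op 3: place WN@(3,3)
Op 4: place BN@(2,5)
Op 5: place BR@(2,2)
Op 6: place WB@(5,4)
Op 7: place BK@(1,2)
Per-piece attacks for W:
  WN@(3,3): attacks (4,5) (5,4) (2,5) (1,4) (4,1) (5,2) (2,1) (1,2)
  WQ@(4,1): attacks (4,2) (4,3) (4,4) (4,5) (4,0) (5,1) (3,1) (2,1) (1,1) (0,1) (5,2) (5,0) (3,2) (2,3) (1,4) (0,5) (3,0)
  WB@(5,4): attacks (4,5) (4,3) (3,2) (2,1) (1,0)
Union (22 distinct): (0,1) (0,5) (1,0) (1,1) (1,2) (1,4) (2,1) (2,3) (2,5) (3,0) (3,1) (3,2) (4,0) (4,1) (4,2) (4,3) (4,4) (4,5) (5,0) (5,1) (5,2) (5,4)

Answer: 22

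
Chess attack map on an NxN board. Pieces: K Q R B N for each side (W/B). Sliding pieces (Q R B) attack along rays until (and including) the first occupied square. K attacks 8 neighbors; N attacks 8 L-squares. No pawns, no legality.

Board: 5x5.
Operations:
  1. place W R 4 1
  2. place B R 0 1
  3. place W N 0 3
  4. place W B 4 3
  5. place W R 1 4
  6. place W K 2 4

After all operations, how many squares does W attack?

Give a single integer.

Answer: 18

Derivation:
Op 1: place WR@(4,1)
Op 2: place BR@(0,1)
Op 3: place WN@(0,3)
Op 4: place WB@(4,3)
Op 5: place WR@(1,4)
Op 6: place WK@(2,4)
Per-piece attacks for W:
  WN@(0,3): attacks (2,4) (1,1) (2,2)
  WR@(1,4): attacks (1,3) (1,2) (1,1) (1,0) (2,4) (0,4) [ray(1,0) blocked at (2,4)]
  WK@(2,4): attacks (2,3) (3,4) (1,4) (3,3) (1,3)
  WR@(4,1): attacks (4,2) (4,3) (4,0) (3,1) (2,1) (1,1) (0,1) [ray(0,1) blocked at (4,3); ray(-1,0) blocked at (0,1)]
  WB@(4,3): attacks (3,4) (3,2) (2,1) (1,0)
Union (18 distinct): (0,1) (0,4) (1,0) (1,1) (1,2) (1,3) (1,4) (2,1) (2,2) (2,3) (2,4) (3,1) (3,2) (3,3) (3,4) (4,0) (4,2) (4,3)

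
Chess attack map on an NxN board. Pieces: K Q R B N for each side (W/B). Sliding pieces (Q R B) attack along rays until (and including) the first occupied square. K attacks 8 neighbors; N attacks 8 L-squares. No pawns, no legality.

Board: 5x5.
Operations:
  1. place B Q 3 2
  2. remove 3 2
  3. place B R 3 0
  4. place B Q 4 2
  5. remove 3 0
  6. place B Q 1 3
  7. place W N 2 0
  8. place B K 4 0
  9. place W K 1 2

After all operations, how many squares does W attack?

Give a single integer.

Answer: 11

Derivation:
Op 1: place BQ@(3,2)
Op 2: remove (3,2)
Op 3: place BR@(3,0)
Op 4: place BQ@(4,2)
Op 5: remove (3,0)
Op 6: place BQ@(1,3)
Op 7: place WN@(2,0)
Op 8: place BK@(4,0)
Op 9: place WK@(1,2)
Per-piece attacks for W:
  WK@(1,2): attacks (1,3) (1,1) (2,2) (0,2) (2,3) (2,1) (0,3) (0,1)
  WN@(2,0): attacks (3,2) (4,1) (1,2) (0,1)
Union (11 distinct): (0,1) (0,2) (0,3) (1,1) (1,2) (1,3) (2,1) (2,2) (2,3) (3,2) (4,1)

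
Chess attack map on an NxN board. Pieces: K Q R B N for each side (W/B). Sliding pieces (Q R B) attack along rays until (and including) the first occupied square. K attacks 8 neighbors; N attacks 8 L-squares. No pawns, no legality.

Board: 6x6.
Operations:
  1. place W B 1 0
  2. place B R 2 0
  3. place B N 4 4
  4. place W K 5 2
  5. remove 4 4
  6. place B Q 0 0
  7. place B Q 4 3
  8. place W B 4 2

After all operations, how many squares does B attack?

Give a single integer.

Answer: 26

Derivation:
Op 1: place WB@(1,0)
Op 2: place BR@(2,0)
Op 3: place BN@(4,4)
Op 4: place WK@(5,2)
Op 5: remove (4,4)
Op 6: place BQ@(0,0)
Op 7: place BQ@(4,3)
Op 8: place WB@(4,2)
Per-piece attacks for B:
  BQ@(0,0): attacks (0,1) (0,2) (0,3) (0,4) (0,5) (1,0) (1,1) (2,2) (3,3) (4,4) (5,5) [ray(1,0) blocked at (1,0)]
  BR@(2,0): attacks (2,1) (2,2) (2,3) (2,4) (2,5) (3,0) (4,0) (5,0) (1,0) [ray(-1,0) blocked at (1,0)]
  BQ@(4,3): attacks (4,4) (4,5) (4,2) (5,3) (3,3) (2,3) (1,3) (0,3) (5,4) (5,2) (3,4) (2,5) (3,2) (2,1) (1,0) [ray(0,-1) blocked at (4,2); ray(1,-1) blocked at (5,2); ray(-1,-1) blocked at (1,0)]
Union (26 distinct): (0,1) (0,2) (0,3) (0,4) (0,5) (1,0) (1,1) (1,3) (2,1) (2,2) (2,3) (2,4) (2,5) (3,0) (3,2) (3,3) (3,4) (4,0) (4,2) (4,4) (4,5) (5,0) (5,2) (5,3) (5,4) (5,5)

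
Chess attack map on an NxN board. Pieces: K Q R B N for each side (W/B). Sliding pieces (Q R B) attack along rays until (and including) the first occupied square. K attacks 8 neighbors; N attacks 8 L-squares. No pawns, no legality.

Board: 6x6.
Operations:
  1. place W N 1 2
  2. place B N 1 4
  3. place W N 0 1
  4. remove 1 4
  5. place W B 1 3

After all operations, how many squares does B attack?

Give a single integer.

Op 1: place WN@(1,2)
Op 2: place BN@(1,4)
Op 3: place WN@(0,1)
Op 4: remove (1,4)
Op 5: place WB@(1,3)
Per-piece attacks for B:
Union (0 distinct): (none)

Answer: 0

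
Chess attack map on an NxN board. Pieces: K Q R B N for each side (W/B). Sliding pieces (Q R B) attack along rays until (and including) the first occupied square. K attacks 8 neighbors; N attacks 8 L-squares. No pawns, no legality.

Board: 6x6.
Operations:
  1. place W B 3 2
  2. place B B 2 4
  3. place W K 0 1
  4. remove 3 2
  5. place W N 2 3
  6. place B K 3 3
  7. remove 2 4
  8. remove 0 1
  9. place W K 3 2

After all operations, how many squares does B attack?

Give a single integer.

Answer: 8

Derivation:
Op 1: place WB@(3,2)
Op 2: place BB@(2,4)
Op 3: place WK@(0,1)
Op 4: remove (3,2)
Op 5: place WN@(2,3)
Op 6: place BK@(3,3)
Op 7: remove (2,4)
Op 8: remove (0,1)
Op 9: place WK@(3,2)
Per-piece attacks for B:
  BK@(3,3): attacks (3,4) (3,2) (4,3) (2,3) (4,4) (4,2) (2,4) (2,2)
Union (8 distinct): (2,2) (2,3) (2,4) (3,2) (3,4) (4,2) (4,3) (4,4)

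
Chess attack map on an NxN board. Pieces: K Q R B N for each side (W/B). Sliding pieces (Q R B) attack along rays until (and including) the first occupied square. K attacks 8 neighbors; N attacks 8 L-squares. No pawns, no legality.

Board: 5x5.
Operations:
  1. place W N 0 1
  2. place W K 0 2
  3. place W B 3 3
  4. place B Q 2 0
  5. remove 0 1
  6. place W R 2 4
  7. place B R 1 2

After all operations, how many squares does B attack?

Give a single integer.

Op 1: place WN@(0,1)
Op 2: place WK@(0,2)
Op 3: place WB@(3,3)
Op 4: place BQ@(2,0)
Op 5: remove (0,1)
Op 6: place WR@(2,4)
Op 7: place BR@(1,2)
Per-piece attacks for B:
  BR@(1,2): attacks (1,3) (1,4) (1,1) (1,0) (2,2) (3,2) (4,2) (0,2) [ray(-1,0) blocked at (0,2)]
  BQ@(2,0): attacks (2,1) (2,2) (2,3) (2,4) (3,0) (4,0) (1,0) (0,0) (3,1) (4,2) (1,1) (0,2) [ray(0,1) blocked at (2,4); ray(-1,1) blocked at (0,2)]
Union (15 distinct): (0,0) (0,2) (1,0) (1,1) (1,3) (1,4) (2,1) (2,2) (2,3) (2,4) (3,0) (3,1) (3,2) (4,0) (4,2)

Answer: 15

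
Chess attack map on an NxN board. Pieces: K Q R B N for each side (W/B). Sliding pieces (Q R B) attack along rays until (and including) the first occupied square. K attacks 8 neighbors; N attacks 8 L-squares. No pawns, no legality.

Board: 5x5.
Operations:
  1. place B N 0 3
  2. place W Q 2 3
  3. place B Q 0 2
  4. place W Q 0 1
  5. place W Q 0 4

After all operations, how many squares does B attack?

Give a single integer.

Answer: 10

Derivation:
Op 1: place BN@(0,3)
Op 2: place WQ@(2,3)
Op 3: place BQ@(0,2)
Op 4: place WQ@(0,1)
Op 5: place WQ@(0,4)
Per-piece attacks for B:
  BQ@(0,2): attacks (0,3) (0,1) (1,2) (2,2) (3,2) (4,2) (1,3) (2,4) (1,1) (2,0) [ray(0,1) blocked at (0,3); ray(0,-1) blocked at (0,1)]
  BN@(0,3): attacks (2,4) (1,1) (2,2)
Union (10 distinct): (0,1) (0,3) (1,1) (1,2) (1,3) (2,0) (2,2) (2,4) (3,2) (4,2)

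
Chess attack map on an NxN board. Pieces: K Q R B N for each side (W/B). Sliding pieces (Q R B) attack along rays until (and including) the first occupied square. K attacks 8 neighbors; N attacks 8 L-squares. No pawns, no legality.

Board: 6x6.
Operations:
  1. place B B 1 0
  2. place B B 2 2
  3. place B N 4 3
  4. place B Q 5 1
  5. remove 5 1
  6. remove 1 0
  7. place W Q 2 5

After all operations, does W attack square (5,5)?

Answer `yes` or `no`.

Answer: yes

Derivation:
Op 1: place BB@(1,0)
Op 2: place BB@(2,2)
Op 3: place BN@(4,3)
Op 4: place BQ@(5,1)
Op 5: remove (5,1)
Op 6: remove (1,0)
Op 7: place WQ@(2,5)
Per-piece attacks for W:
  WQ@(2,5): attacks (2,4) (2,3) (2,2) (3,5) (4,5) (5,5) (1,5) (0,5) (3,4) (4,3) (1,4) (0,3) [ray(0,-1) blocked at (2,2); ray(1,-1) blocked at (4,3)]
W attacks (5,5): yes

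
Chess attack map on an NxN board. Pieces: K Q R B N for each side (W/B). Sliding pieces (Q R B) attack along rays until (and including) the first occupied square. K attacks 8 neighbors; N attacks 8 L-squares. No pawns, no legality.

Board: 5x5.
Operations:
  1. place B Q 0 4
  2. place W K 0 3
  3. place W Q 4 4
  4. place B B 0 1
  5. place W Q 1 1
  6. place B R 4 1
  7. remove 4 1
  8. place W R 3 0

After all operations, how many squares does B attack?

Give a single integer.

Op 1: place BQ@(0,4)
Op 2: place WK@(0,3)
Op 3: place WQ@(4,4)
Op 4: place BB@(0,1)
Op 5: place WQ@(1,1)
Op 6: place BR@(4,1)
Op 7: remove (4,1)
Op 8: place WR@(3,0)
Per-piece attacks for B:
  BB@(0,1): attacks (1,2) (2,3) (3,4) (1,0)
  BQ@(0,4): attacks (0,3) (1,4) (2,4) (3,4) (4,4) (1,3) (2,2) (3,1) (4,0) [ray(0,-1) blocked at (0,3); ray(1,0) blocked at (4,4)]
Union (12 distinct): (0,3) (1,0) (1,2) (1,3) (1,4) (2,2) (2,3) (2,4) (3,1) (3,4) (4,0) (4,4)

Answer: 12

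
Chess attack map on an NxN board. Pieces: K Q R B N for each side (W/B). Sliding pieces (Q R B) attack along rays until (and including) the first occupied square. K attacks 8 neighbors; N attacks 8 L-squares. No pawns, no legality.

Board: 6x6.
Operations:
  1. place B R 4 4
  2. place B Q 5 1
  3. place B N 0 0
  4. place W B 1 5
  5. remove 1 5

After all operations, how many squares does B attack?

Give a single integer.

Answer: 21

Derivation:
Op 1: place BR@(4,4)
Op 2: place BQ@(5,1)
Op 3: place BN@(0,0)
Op 4: place WB@(1,5)
Op 5: remove (1,5)
Per-piece attacks for B:
  BN@(0,0): attacks (1,2) (2,1)
  BR@(4,4): attacks (4,5) (4,3) (4,2) (4,1) (4,0) (5,4) (3,4) (2,4) (1,4) (0,4)
  BQ@(5,1): attacks (5,2) (5,3) (5,4) (5,5) (5,0) (4,1) (3,1) (2,1) (1,1) (0,1) (4,2) (3,3) (2,4) (1,5) (4,0)
Union (21 distinct): (0,1) (0,4) (1,1) (1,2) (1,4) (1,5) (2,1) (2,4) (3,1) (3,3) (3,4) (4,0) (4,1) (4,2) (4,3) (4,5) (5,0) (5,2) (5,3) (5,4) (5,5)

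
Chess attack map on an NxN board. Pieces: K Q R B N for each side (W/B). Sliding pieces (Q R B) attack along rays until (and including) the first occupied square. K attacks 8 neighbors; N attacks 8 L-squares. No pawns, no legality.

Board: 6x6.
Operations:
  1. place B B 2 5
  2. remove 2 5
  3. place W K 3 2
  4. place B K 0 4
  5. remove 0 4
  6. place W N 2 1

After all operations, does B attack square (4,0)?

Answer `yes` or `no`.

Answer: no

Derivation:
Op 1: place BB@(2,5)
Op 2: remove (2,5)
Op 3: place WK@(3,2)
Op 4: place BK@(0,4)
Op 5: remove (0,4)
Op 6: place WN@(2,1)
Per-piece attacks for B:
B attacks (4,0): no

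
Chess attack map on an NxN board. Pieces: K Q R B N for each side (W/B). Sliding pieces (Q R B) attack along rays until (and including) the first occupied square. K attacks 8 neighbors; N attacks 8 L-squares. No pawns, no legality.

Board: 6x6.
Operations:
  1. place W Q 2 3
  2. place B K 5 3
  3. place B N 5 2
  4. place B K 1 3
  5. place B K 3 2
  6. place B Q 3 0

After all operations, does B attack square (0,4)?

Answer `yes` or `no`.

Op 1: place WQ@(2,3)
Op 2: place BK@(5,3)
Op 3: place BN@(5,2)
Op 4: place BK@(1,3)
Op 5: place BK@(3,2)
Op 6: place BQ@(3,0)
Per-piece attacks for B:
  BK@(1,3): attacks (1,4) (1,2) (2,3) (0,3) (2,4) (2,2) (0,4) (0,2)
  BQ@(3,0): attacks (3,1) (3,2) (4,0) (5,0) (2,0) (1,0) (0,0) (4,1) (5,2) (2,1) (1,2) (0,3) [ray(0,1) blocked at (3,2); ray(1,1) blocked at (5,2)]
  BK@(3,2): attacks (3,3) (3,1) (4,2) (2,2) (4,3) (4,1) (2,3) (2,1)
  BN@(5,2): attacks (4,4) (3,3) (4,0) (3,1)
  BK@(5,3): attacks (5,4) (5,2) (4,3) (4,4) (4,2)
B attacks (0,4): yes

Answer: yes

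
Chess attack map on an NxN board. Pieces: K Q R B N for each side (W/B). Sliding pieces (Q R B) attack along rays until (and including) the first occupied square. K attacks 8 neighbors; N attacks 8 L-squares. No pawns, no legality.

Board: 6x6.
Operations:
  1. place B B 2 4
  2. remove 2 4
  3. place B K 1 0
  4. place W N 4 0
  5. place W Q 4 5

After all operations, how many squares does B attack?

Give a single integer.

Op 1: place BB@(2,4)
Op 2: remove (2,4)
Op 3: place BK@(1,0)
Op 4: place WN@(4,0)
Op 5: place WQ@(4,5)
Per-piece attacks for B:
  BK@(1,0): attacks (1,1) (2,0) (0,0) (2,1) (0,1)
Union (5 distinct): (0,0) (0,1) (1,1) (2,0) (2,1)

Answer: 5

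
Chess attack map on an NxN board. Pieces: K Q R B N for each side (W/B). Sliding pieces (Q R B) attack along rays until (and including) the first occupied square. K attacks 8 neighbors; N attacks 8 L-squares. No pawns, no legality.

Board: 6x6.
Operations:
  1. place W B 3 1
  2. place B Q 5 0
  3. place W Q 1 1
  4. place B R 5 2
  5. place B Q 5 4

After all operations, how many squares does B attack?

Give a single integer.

Op 1: place WB@(3,1)
Op 2: place BQ@(5,0)
Op 3: place WQ@(1,1)
Op 4: place BR@(5,2)
Op 5: place BQ@(5,4)
Per-piece attacks for B:
  BQ@(5,0): attacks (5,1) (5,2) (4,0) (3,0) (2,0) (1,0) (0,0) (4,1) (3,2) (2,3) (1,4) (0,5) [ray(0,1) blocked at (5,2)]
  BR@(5,2): attacks (5,3) (5,4) (5,1) (5,0) (4,2) (3,2) (2,2) (1,2) (0,2) [ray(0,1) blocked at (5,4); ray(0,-1) blocked at (5,0)]
  BQ@(5,4): attacks (5,5) (5,3) (5,2) (4,4) (3,4) (2,4) (1,4) (0,4) (4,5) (4,3) (3,2) (2,1) (1,0) [ray(0,-1) blocked at (5,2)]
Union (27 distinct): (0,0) (0,2) (0,4) (0,5) (1,0) (1,2) (1,4) (2,0) (2,1) (2,2) (2,3) (2,4) (3,0) (3,2) (3,4) (4,0) (4,1) (4,2) (4,3) (4,4) (4,5) (5,0) (5,1) (5,2) (5,3) (5,4) (5,5)

Answer: 27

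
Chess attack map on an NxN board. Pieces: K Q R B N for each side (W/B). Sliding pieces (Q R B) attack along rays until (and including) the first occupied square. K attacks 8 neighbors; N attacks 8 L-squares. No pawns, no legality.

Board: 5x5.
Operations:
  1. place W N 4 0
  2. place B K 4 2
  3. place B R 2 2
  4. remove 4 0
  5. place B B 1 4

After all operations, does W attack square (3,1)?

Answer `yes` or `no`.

Op 1: place WN@(4,0)
Op 2: place BK@(4,2)
Op 3: place BR@(2,2)
Op 4: remove (4,0)
Op 5: place BB@(1,4)
Per-piece attacks for W:
W attacks (3,1): no

Answer: no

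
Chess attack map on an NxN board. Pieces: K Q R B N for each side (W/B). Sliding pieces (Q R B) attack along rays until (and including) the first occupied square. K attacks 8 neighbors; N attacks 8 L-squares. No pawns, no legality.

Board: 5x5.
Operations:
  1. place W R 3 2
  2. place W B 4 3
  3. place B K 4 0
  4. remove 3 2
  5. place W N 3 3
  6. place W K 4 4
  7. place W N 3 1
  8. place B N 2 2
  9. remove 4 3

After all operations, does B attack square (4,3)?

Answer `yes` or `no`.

Answer: yes

Derivation:
Op 1: place WR@(3,2)
Op 2: place WB@(4,3)
Op 3: place BK@(4,0)
Op 4: remove (3,2)
Op 5: place WN@(3,3)
Op 6: place WK@(4,4)
Op 7: place WN@(3,1)
Op 8: place BN@(2,2)
Op 9: remove (4,3)
Per-piece attacks for B:
  BN@(2,2): attacks (3,4) (4,3) (1,4) (0,3) (3,0) (4,1) (1,0) (0,1)
  BK@(4,0): attacks (4,1) (3,0) (3,1)
B attacks (4,3): yes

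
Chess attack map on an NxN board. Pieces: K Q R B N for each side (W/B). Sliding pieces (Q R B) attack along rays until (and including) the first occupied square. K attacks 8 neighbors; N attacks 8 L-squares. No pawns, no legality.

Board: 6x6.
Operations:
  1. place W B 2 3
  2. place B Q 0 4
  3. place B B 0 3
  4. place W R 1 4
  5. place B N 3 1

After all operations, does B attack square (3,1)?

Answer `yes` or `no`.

Op 1: place WB@(2,3)
Op 2: place BQ@(0,4)
Op 3: place BB@(0,3)
Op 4: place WR@(1,4)
Op 5: place BN@(3,1)
Per-piece attacks for B:
  BB@(0,3): attacks (1,4) (1,2) (2,1) (3,0) [ray(1,1) blocked at (1,4)]
  BQ@(0,4): attacks (0,5) (0,3) (1,4) (1,5) (1,3) (2,2) (3,1) [ray(0,-1) blocked at (0,3); ray(1,0) blocked at (1,4); ray(1,-1) blocked at (3,1)]
  BN@(3,1): attacks (4,3) (5,2) (2,3) (1,2) (5,0) (1,0)
B attacks (3,1): yes

Answer: yes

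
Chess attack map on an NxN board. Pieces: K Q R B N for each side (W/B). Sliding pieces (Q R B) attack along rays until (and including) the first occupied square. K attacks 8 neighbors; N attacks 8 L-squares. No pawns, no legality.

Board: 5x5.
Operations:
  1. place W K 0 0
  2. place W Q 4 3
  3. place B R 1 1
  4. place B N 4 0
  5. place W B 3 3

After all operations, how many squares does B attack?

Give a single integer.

Op 1: place WK@(0,0)
Op 2: place WQ@(4,3)
Op 3: place BR@(1,1)
Op 4: place BN@(4,0)
Op 5: place WB@(3,3)
Per-piece attacks for B:
  BR@(1,1): attacks (1,2) (1,3) (1,4) (1,0) (2,1) (3,1) (4,1) (0,1)
  BN@(4,0): attacks (3,2) (2,1)
Union (9 distinct): (0,1) (1,0) (1,2) (1,3) (1,4) (2,1) (3,1) (3,2) (4,1)

Answer: 9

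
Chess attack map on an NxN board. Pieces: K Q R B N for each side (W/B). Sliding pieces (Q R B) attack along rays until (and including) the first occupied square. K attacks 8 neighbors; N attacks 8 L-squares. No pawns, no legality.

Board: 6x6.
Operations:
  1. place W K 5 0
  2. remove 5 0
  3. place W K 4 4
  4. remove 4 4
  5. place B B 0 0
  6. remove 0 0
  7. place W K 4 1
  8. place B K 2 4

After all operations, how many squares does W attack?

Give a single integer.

Op 1: place WK@(5,0)
Op 2: remove (5,0)
Op 3: place WK@(4,4)
Op 4: remove (4,4)
Op 5: place BB@(0,0)
Op 6: remove (0,0)
Op 7: place WK@(4,1)
Op 8: place BK@(2,4)
Per-piece attacks for W:
  WK@(4,1): attacks (4,2) (4,0) (5,1) (3,1) (5,2) (5,0) (3,2) (3,0)
Union (8 distinct): (3,0) (3,1) (3,2) (4,0) (4,2) (5,0) (5,1) (5,2)

Answer: 8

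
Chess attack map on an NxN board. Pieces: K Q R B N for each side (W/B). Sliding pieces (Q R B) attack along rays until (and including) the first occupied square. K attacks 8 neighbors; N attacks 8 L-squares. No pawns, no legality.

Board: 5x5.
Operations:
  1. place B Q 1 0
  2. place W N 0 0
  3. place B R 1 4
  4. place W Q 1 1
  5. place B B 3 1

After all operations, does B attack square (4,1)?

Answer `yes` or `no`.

Answer: no

Derivation:
Op 1: place BQ@(1,0)
Op 2: place WN@(0,0)
Op 3: place BR@(1,4)
Op 4: place WQ@(1,1)
Op 5: place BB@(3,1)
Per-piece attacks for B:
  BQ@(1,0): attacks (1,1) (2,0) (3,0) (4,0) (0,0) (2,1) (3,2) (4,3) (0,1) [ray(0,1) blocked at (1,1); ray(-1,0) blocked at (0,0)]
  BR@(1,4): attacks (1,3) (1,2) (1,1) (2,4) (3,4) (4,4) (0,4) [ray(0,-1) blocked at (1,1)]
  BB@(3,1): attacks (4,2) (4,0) (2,2) (1,3) (0,4) (2,0)
B attacks (4,1): no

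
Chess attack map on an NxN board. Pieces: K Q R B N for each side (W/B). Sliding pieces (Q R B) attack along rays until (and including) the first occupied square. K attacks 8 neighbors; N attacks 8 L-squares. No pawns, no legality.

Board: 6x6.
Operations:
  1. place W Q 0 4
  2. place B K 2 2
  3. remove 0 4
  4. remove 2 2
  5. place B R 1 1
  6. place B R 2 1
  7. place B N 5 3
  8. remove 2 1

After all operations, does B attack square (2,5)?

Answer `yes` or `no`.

Answer: no

Derivation:
Op 1: place WQ@(0,4)
Op 2: place BK@(2,2)
Op 3: remove (0,4)
Op 4: remove (2,2)
Op 5: place BR@(1,1)
Op 6: place BR@(2,1)
Op 7: place BN@(5,3)
Op 8: remove (2,1)
Per-piece attacks for B:
  BR@(1,1): attacks (1,2) (1,3) (1,4) (1,5) (1,0) (2,1) (3,1) (4,1) (5,1) (0,1)
  BN@(5,3): attacks (4,5) (3,4) (4,1) (3,2)
B attacks (2,5): no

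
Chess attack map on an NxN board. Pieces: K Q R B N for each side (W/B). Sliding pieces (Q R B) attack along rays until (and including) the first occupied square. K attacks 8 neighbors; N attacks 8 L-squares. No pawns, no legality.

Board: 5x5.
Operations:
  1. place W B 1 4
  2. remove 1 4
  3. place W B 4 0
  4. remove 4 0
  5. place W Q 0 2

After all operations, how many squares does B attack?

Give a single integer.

Answer: 0

Derivation:
Op 1: place WB@(1,4)
Op 2: remove (1,4)
Op 3: place WB@(4,0)
Op 4: remove (4,0)
Op 5: place WQ@(0,2)
Per-piece attacks for B:
Union (0 distinct): (none)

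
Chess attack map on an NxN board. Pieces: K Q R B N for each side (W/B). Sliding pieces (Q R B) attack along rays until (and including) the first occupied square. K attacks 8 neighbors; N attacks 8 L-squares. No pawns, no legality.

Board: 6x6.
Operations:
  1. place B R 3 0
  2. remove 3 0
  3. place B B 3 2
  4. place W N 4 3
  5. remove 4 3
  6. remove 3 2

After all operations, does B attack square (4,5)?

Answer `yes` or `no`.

Op 1: place BR@(3,0)
Op 2: remove (3,0)
Op 3: place BB@(3,2)
Op 4: place WN@(4,3)
Op 5: remove (4,3)
Op 6: remove (3,2)
Per-piece attacks for B:
B attacks (4,5): no

Answer: no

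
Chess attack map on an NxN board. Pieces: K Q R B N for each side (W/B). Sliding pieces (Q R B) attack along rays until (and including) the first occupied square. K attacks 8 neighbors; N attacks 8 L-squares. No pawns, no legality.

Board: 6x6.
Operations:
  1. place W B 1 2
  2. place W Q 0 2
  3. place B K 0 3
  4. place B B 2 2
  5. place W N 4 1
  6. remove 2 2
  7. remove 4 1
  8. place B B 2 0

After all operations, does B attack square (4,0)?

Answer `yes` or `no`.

Op 1: place WB@(1,2)
Op 2: place WQ@(0,2)
Op 3: place BK@(0,3)
Op 4: place BB@(2,2)
Op 5: place WN@(4,1)
Op 6: remove (2,2)
Op 7: remove (4,1)
Op 8: place BB@(2,0)
Per-piece attacks for B:
  BK@(0,3): attacks (0,4) (0,2) (1,3) (1,4) (1,2)
  BB@(2,0): attacks (3,1) (4,2) (5,3) (1,1) (0,2) [ray(-1,1) blocked at (0,2)]
B attacks (4,0): no

Answer: no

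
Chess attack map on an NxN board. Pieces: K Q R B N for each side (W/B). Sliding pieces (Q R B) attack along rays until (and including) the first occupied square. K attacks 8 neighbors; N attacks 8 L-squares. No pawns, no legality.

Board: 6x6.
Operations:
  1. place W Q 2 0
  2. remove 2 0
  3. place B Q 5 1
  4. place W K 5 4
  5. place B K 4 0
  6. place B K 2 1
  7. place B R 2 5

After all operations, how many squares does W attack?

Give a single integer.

Op 1: place WQ@(2,0)
Op 2: remove (2,0)
Op 3: place BQ@(5,1)
Op 4: place WK@(5,4)
Op 5: place BK@(4,0)
Op 6: place BK@(2,1)
Op 7: place BR@(2,5)
Per-piece attacks for W:
  WK@(5,4): attacks (5,5) (5,3) (4,4) (4,5) (4,3)
Union (5 distinct): (4,3) (4,4) (4,5) (5,3) (5,5)

Answer: 5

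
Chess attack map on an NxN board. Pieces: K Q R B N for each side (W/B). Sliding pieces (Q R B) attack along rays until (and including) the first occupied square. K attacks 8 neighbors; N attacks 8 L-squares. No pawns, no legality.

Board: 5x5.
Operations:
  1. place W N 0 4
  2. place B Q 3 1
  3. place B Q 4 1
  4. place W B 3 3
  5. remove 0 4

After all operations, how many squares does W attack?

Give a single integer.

Op 1: place WN@(0,4)
Op 2: place BQ@(3,1)
Op 3: place BQ@(4,1)
Op 4: place WB@(3,3)
Op 5: remove (0,4)
Per-piece attacks for W:
  WB@(3,3): attacks (4,4) (4,2) (2,4) (2,2) (1,1) (0,0)
Union (6 distinct): (0,0) (1,1) (2,2) (2,4) (4,2) (4,4)

Answer: 6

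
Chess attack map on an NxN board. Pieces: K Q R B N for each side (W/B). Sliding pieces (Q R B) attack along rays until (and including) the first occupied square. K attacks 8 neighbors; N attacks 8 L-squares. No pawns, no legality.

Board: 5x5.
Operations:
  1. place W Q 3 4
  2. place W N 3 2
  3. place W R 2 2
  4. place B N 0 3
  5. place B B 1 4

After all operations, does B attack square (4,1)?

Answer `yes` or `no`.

Op 1: place WQ@(3,4)
Op 2: place WN@(3,2)
Op 3: place WR@(2,2)
Op 4: place BN@(0,3)
Op 5: place BB@(1,4)
Per-piece attacks for B:
  BN@(0,3): attacks (2,4) (1,1) (2,2)
  BB@(1,4): attacks (2,3) (3,2) (0,3) [ray(1,-1) blocked at (3,2); ray(-1,-1) blocked at (0,3)]
B attacks (4,1): no

Answer: no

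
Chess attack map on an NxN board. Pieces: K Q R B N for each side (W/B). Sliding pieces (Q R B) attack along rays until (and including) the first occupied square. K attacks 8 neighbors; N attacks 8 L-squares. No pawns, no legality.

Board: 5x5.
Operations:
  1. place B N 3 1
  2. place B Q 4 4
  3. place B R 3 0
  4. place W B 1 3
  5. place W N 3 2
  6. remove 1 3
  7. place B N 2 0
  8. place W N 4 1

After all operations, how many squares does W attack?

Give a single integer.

Op 1: place BN@(3,1)
Op 2: place BQ@(4,4)
Op 3: place BR@(3,0)
Op 4: place WB@(1,3)
Op 5: place WN@(3,2)
Op 6: remove (1,3)
Op 7: place BN@(2,0)
Op 8: place WN@(4,1)
Per-piece attacks for W:
  WN@(3,2): attacks (4,4) (2,4) (1,3) (4,0) (2,0) (1,1)
  WN@(4,1): attacks (3,3) (2,2) (2,0)
Union (8 distinct): (1,1) (1,3) (2,0) (2,2) (2,4) (3,3) (4,0) (4,4)

Answer: 8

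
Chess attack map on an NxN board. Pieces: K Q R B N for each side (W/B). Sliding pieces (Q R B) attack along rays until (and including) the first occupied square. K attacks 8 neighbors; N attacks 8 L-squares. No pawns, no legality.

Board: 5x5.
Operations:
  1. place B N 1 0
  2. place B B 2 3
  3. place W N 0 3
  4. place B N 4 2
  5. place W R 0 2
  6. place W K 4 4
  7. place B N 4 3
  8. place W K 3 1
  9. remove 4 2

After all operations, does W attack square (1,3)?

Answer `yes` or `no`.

Answer: no

Derivation:
Op 1: place BN@(1,0)
Op 2: place BB@(2,3)
Op 3: place WN@(0,3)
Op 4: place BN@(4,2)
Op 5: place WR@(0,2)
Op 6: place WK@(4,4)
Op 7: place BN@(4,3)
Op 8: place WK@(3,1)
Op 9: remove (4,2)
Per-piece attacks for W:
  WR@(0,2): attacks (0,3) (0,1) (0,0) (1,2) (2,2) (3,2) (4,2) [ray(0,1) blocked at (0,3)]
  WN@(0,3): attacks (2,4) (1,1) (2,2)
  WK@(3,1): attacks (3,2) (3,0) (4,1) (2,1) (4,2) (4,0) (2,2) (2,0)
  WK@(4,4): attacks (4,3) (3,4) (3,3)
W attacks (1,3): no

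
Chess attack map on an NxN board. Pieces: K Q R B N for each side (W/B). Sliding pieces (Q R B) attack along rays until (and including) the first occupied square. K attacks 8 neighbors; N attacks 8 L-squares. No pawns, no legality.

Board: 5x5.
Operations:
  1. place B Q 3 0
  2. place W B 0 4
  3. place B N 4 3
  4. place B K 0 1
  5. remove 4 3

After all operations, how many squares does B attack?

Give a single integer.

Op 1: place BQ@(3,0)
Op 2: place WB@(0,4)
Op 3: place BN@(4,3)
Op 4: place BK@(0,1)
Op 5: remove (4,3)
Per-piece attacks for B:
  BK@(0,1): attacks (0,2) (0,0) (1,1) (1,2) (1,0)
  BQ@(3,0): attacks (3,1) (3,2) (3,3) (3,4) (4,0) (2,0) (1,0) (0,0) (4,1) (2,1) (1,2) (0,3)
Union (14 distinct): (0,0) (0,2) (0,3) (1,0) (1,1) (1,2) (2,0) (2,1) (3,1) (3,2) (3,3) (3,4) (4,0) (4,1)

Answer: 14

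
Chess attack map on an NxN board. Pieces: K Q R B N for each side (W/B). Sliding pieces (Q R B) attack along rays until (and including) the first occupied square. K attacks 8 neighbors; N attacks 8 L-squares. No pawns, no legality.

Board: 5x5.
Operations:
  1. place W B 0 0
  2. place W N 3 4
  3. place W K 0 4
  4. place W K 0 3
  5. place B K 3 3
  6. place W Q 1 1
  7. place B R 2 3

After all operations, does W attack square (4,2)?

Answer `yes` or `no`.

Op 1: place WB@(0,0)
Op 2: place WN@(3,4)
Op 3: place WK@(0,4)
Op 4: place WK@(0,3)
Op 5: place BK@(3,3)
Op 6: place WQ@(1,1)
Op 7: place BR@(2,3)
Per-piece attacks for W:
  WB@(0,0): attacks (1,1) [ray(1,1) blocked at (1,1)]
  WK@(0,3): attacks (0,4) (0,2) (1,3) (1,4) (1,2)
  WK@(0,4): attacks (0,3) (1,4) (1,3)
  WQ@(1,1): attacks (1,2) (1,3) (1,4) (1,0) (2,1) (3,1) (4,1) (0,1) (2,2) (3,3) (2,0) (0,2) (0,0) [ray(1,1) blocked at (3,3); ray(-1,-1) blocked at (0,0)]
  WN@(3,4): attacks (4,2) (2,2) (1,3)
W attacks (4,2): yes

Answer: yes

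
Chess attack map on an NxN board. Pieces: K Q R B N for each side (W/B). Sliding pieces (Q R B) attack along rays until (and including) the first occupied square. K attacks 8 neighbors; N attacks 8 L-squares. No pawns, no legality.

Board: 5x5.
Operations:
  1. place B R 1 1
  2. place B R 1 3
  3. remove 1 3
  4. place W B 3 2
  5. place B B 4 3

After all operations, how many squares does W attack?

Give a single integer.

Op 1: place BR@(1,1)
Op 2: place BR@(1,3)
Op 3: remove (1,3)
Op 4: place WB@(3,2)
Op 5: place BB@(4,3)
Per-piece attacks for W:
  WB@(3,2): attacks (4,3) (4,1) (2,3) (1,4) (2,1) (1,0) [ray(1,1) blocked at (4,3)]
Union (6 distinct): (1,0) (1,4) (2,1) (2,3) (4,1) (4,3)

Answer: 6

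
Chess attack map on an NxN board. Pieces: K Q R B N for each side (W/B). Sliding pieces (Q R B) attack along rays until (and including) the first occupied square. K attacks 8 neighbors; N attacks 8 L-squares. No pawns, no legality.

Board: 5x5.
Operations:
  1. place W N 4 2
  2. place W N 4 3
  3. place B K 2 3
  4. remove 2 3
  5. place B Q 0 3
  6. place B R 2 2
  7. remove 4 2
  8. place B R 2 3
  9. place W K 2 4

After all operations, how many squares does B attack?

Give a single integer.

Answer: 18

Derivation:
Op 1: place WN@(4,2)
Op 2: place WN@(4,3)
Op 3: place BK@(2,3)
Op 4: remove (2,3)
Op 5: place BQ@(0,3)
Op 6: place BR@(2,2)
Op 7: remove (4,2)
Op 8: place BR@(2,3)
Op 9: place WK@(2,4)
Per-piece attacks for B:
  BQ@(0,3): attacks (0,4) (0,2) (0,1) (0,0) (1,3) (2,3) (1,4) (1,2) (2,1) (3,0) [ray(1,0) blocked at (2,3)]
  BR@(2,2): attacks (2,3) (2,1) (2,0) (3,2) (4,2) (1,2) (0,2) [ray(0,1) blocked at (2,3)]
  BR@(2,3): attacks (2,4) (2,2) (3,3) (4,3) (1,3) (0,3) [ray(0,1) blocked at (2,4); ray(0,-1) blocked at (2,2); ray(1,0) blocked at (4,3); ray(-1,0) blocked at (0,3)]
Union (18 distinct): (0,0) (0,1) (0,2) (0,3) (0,4) (1,2) (1,3) (1,4) (2,0) (2,1) (2,2) (2,3) (2,4) (3,0) (3,2) (3,3) (4,2) (4,3)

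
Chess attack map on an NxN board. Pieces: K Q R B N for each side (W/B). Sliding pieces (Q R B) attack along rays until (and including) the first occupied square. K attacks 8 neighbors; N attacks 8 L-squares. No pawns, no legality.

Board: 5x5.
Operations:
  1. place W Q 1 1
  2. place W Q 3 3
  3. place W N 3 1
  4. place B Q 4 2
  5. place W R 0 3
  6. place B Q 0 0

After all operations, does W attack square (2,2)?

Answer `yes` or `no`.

Op 1: place WQ@(1,1)
Op 2: place WQ@(3,3)
Op 3: place WN@(3,1)
Op 4: place BQ@(4,2)
Op 5: place WR@(0,3)
Op 6: place BQ@(0,0)
Per-piece attacks for W:
  WR@(0,3): attacks (0,4) (0,2) (0,1) (0,0) (1,3) (2,3) (3,3) [ray(0,-1) blocked at (0,0); ray(1,0) blocked at (3,3)]
  WQ@(1,1): attacks (1,2) (1,3) (1,4) (1,0) (2,1) (3,1) (0,1) (2,2) (3,3) (2,0) (0,2) (0,0) [ray(1,0) blocked at (3,1); ray(1,1) blocked at (3,3); ray(-1,-1) blocked at (0,0)]
  WN@(3,1): attacks (4,3) (2,3) (1,2) (1,0)
  WQ@(3,3): attacks (3,4) (3,2) (3,1) (4,3) (2,3) (1,3) (0,3) (4,4) (4,2) (2,4) (2,2) (1,1) [ray(0,-1) blocked at (3,1); ray(-1,0) blocked at (0,3); ray(1,-1) blocked at (4,2); ray(-1,-1) blocked at (1,1)]
W attacks (2,2): yes

Answer: yes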